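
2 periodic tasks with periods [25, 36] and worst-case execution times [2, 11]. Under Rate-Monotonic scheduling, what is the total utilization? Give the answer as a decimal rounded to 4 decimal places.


Compute individual utilizations (exact fractions):
  Task 1: C/T = 2/25 (approx. 0.08)
  Task 2: C/T = 11/36 (approx. 0.3056)
Total utilization U = 2/25 + 11/36 = 347/900
Rounded to 4 decimal places: U = 0.3856
RM (Liu & Layland) bound for 2 tasks = 0.828427; compare with U = 347/900 (approx. 0.385556)
U <= bound, so schedulable by RM sufficient condition.

0.3856


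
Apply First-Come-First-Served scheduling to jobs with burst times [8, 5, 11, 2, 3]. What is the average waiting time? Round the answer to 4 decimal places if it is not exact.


FCFS order (as given): [8, 5, 11, 2, 3]
Waiting times:
  Job 1: wait = 0
  Job 2: wait = 8
  Job 3: wait = 13
  Job 4: wait = 24
  Job 5: wait = 26
Sum of waiting times = 71
Average waiting time = 71/5 = 14.2

14.2


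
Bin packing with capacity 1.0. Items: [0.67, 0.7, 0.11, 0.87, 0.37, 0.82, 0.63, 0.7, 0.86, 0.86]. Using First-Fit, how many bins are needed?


Place items sequentially using First-Fit:
  Item 0.67 -> new Bin 1
  Item 0.7 -> new Bin 2
  Item 0.11 -> Bin 1 (now 0.78)
  Item 0.87 -> new Bin 3
  Item 0.37 -> new Bin 4
  Item 0.82 -> new Bin 5
  Item 0.63 -> Bin 4 (now 1.0)
  Item 0.7 -> new Bin 6
  Item 0.86 -> new Bin 7
  Item 0.86 -> new Bin 8
Total bins used = 8

8


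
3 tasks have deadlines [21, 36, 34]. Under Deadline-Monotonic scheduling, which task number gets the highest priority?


Sort tasks by relative deadline (ascending):
  Task 1: deadline = 21
  Task 3: deadline = 34
  Task 2: deadline = 36
Priority order (highest first): [1, 3, 2]
Highest priority task = 1

1


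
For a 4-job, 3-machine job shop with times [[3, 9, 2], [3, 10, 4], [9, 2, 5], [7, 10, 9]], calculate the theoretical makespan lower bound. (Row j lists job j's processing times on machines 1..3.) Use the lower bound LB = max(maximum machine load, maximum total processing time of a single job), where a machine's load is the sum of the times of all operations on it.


Machine loads:
  Machine 1: 3 + 3 + 9 + 7 = 22
  Machine 2: 9 + 10 + 2 + 10 = 31
  Machine 3: 2 + 4 + 5 + 9 = 20
Max machine load = 31
Job totals:
  Job 1: 14
  Job 2: 17
  Job 3: 16
  Job 4: 26
Max job total = 26
Lower bound = max(31, 26) = 31

31


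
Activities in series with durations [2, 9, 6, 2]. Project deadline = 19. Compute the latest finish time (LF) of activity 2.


LF(activity 2) = deadline - sum of successor durations
Successors: activities 3 through 4 with durations [6, 2]
Sum of successor durations = 8
LF = 19 - 8 = 11

11


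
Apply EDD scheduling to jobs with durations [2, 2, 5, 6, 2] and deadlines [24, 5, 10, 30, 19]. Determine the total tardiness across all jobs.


Sort by due date (EDD order): [(2, 5), (5, 10), (2, 19), (2, 24), (6, 30)]
Compute completion times and tardiness:
  Job 1: p=2, d=5, C=2, tardiness=max(0,2-5)=0
  Job 2: p=5, d=10, C=7, tardiness=max(0,7-10)=0
  Job 3: p=2, d=19, C=9, tardiness=max(0,9-19)=0
  Job 4: p=2, d=24, C=11, tardiness=max(0,11-24)=0
  Job 5: p=6, d=30, C=17, tardiness=max(0,17-30)=0
Total tardiness = 0

0


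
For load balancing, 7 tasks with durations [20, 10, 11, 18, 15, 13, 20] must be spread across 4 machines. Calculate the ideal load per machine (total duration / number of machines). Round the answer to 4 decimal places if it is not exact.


Total processing time = 20 + 10 + 11 + 18 + 15 + 13 + 20 = 107
Number of machines = 4
Ideal balanced load = 107 / 4 = 26.75

26.75


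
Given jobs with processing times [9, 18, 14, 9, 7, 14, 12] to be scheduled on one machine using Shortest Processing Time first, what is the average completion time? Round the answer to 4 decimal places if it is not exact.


Sort jobs by processing time (SPT order): [7, 9, 9, 12, 14, 14, 18]
Compute completion times sequentially:
  Job 1: processing = 7, completes at 7
  Job 2: processing = 9, completes at 16
  Job 3: processing = 9, completes at 25
  Job 4: processing = 12, completes at 37
  Job 5: processing = 14, completes at 51
  Job 6: processing = 14, completes at 65
  Job 7: processing = 18, completes at 83
Sum of completion times = 284
Average completion time = 284/7 = 40.5714

40.5714


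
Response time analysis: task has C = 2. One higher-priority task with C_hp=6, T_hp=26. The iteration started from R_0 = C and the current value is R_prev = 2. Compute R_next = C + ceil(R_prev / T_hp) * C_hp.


R_next = C + ceil(R_prev / T_hp) * C_hp
ceil(2 / 26) = ceil(0.0769) = 1
Interference = 1 * 6 = 6
R_next = 2 + 6 = 8

8


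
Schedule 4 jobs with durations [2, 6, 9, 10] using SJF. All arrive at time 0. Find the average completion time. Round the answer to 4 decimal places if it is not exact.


SJF order (ascending): [2, 6, 9, 10]
Completion times:
  Job 1: burst=2, C=2
  Job 2: burst=6, C=8
  Job 3: burst=9, C=17
  Job 4: burst=10, C=27
Average completion = 54/4 = 13.5

13.5


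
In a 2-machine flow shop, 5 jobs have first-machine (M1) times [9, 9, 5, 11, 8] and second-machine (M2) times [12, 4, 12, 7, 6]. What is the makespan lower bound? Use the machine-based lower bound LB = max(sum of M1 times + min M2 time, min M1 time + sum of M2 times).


LB1 = sum(M1 times) + min(M2 times) = 42 + 4 = 46
LB2 = min(M1 times) + sum(M2 times) = 5 + 41 = 46
Lower bound = max(LB1, LB2) = max(46, 46) = 46

46


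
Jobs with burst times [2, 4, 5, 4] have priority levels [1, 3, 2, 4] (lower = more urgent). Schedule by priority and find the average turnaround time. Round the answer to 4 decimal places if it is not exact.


Sort by priority (ascending = highest first):
Order: [(1, 2), (2, 5), (3, 4), (4, 4)]
Completion times:
  Priority 1, burst=2, C=2
  Priority 2, burst=5, C=7
  Priority 3, burst=4, C=11
  Priority 4, burst=4, C=15
Average turnaround = 35/4 = 8.75

8.75


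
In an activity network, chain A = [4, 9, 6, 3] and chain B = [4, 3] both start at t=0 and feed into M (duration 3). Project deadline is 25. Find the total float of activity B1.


Forward pass: ES(B1) = sum of predecessors on chain B = 0
EF = ES + duration = 0 + 4 = 4
Backward pass: LF(M) = deadline = 25; LS(M) = 25 - 3 = 22
LF(B1) = LS(M) - sum(successors on chain B) = 22 - 3 = 19
LS = LF - duration = 19 - 4 = 15
Total float = LS - ES = 15 - 0 = 15

15


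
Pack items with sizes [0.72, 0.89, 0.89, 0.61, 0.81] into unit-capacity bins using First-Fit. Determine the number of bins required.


Place items sequentially using First-Fit:
  Item 0.72 -> new Bin 1
  Item 0.89 -> new Bin 2
  Item 0.89 -> new Bin 3
  Item 0.61 -> new Bin 4
  Item 0.81 -> new Bin 5
Total bins used = 5

5


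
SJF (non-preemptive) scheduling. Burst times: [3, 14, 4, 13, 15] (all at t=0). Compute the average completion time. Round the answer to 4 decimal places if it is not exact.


SJF order (ascending): [3, 4, 13, 14, 15]
Completion times:
  Job 1: burst=3, C=3
  Job 2: burst=4, C=7
  Job 3: burst=13, C=20
  Job 4: burst=14, C=34
  Job 5: burst=15, C=49
Average completion = 113/5 = 22.6

22.6


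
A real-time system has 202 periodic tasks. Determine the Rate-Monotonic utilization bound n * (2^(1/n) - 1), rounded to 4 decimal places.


Compute 2^(1/202) = 1.0034373158
Subtract 1: 1.0034373158 - 1 = 0.0034373158
Multiply by n: 202 * 0.0034373158 = 0.6943377916
Round to 4 dp: 0.6943

0.6943


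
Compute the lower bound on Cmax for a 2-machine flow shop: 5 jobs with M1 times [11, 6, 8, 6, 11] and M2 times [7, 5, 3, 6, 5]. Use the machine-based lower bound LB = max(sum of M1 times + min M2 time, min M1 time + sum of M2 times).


LB1 = sum(M1 times) + min(M2 times) = 42 + 3 = 45
LB2 = min(M1 times) + sum(M2 times) = 6 + 26 = 32
Lower bound = max(LB1, LB2) = max(45, 32) = 45

45


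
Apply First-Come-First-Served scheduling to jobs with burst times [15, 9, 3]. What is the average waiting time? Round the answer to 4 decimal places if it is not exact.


FCFS order (as given): [15, 9, 3]
Waiting times:
  Job 1: wait = 0
  Job 2: wait = 15
  Job 3: wait = 24
Sum of waiting times = 39
Average waiting time = 39/3 = 13.0

13.0


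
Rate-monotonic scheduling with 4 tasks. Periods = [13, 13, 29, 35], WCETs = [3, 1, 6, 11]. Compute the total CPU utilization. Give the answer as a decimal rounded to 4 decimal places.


Compute individual utilizations (exact fractions):
  Task 1: C/T = 3/13 (approx. 0.2308)
  Task 2: C/T = 1/13 (approx. 0.0769)
  Task 3: C/T = 6/29 (approx. 0.2069)
  Task 4: C/T = 11/35 (approx. 0.3143)
Total utilization U = 3/13 + 1/13 + 6/29 + 11/35 = 10937/13195
Rounded to 4 decimal places: U = 0.8289
RM (Liu & Layland) bound for 4 tasks = 0.756828; compare with U = 10937/13195 (approx. 0.828875)
bound < U <= 1, so the RM sufficient condition is not met (inconclusive; an exact test such as response-time analysis is needed).

0.8289


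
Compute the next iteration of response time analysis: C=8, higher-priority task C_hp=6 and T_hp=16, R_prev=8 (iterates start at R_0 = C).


R_next = C + ceil(R_prev / T_hp) * C_hp
ceil(8 / 16) = ceil(0.5) = 1
Interference = 1 * 6 = 6
R_next = 8 + 6 = 14

14


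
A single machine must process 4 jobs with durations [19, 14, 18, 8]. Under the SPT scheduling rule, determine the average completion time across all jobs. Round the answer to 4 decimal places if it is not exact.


Sort jobs by processing time (SPT order): [8, 14, 18, 19]
Compute completion times sequentially:
  Job 1: processing = 8, completes at 8
  Job 2: processing = 14, completes at 22
  Job 3: processing = 18, completes at 40
  Job 4: processing = 19, completes at 59
Sum of completion times = 129
Average completion time = 129/4 = 32.25

32.25


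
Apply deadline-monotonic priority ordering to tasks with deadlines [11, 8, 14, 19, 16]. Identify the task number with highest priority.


Sort tasks by relative deadline (ascending):
  Task 2: deadline = 8
  Task 1: deadline = 11
  Task 3: deadline = 14
  Task 5: deadline = 16
  Task 4: deadline = 19
Priority order (highest first): [2, 1, 3, 5, 4]
Highest priority task = 2

2


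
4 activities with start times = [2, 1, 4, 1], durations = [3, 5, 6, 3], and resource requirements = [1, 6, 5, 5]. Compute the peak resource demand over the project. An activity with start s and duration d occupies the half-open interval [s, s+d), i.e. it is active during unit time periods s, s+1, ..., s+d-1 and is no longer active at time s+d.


Each activity i is active on [start_i, start_i + duration_i).
Compute total resource usage per time slot:
  t=0: active resources = [], total = 0
  t=1: active resources = [6, 5], total = 11
  t=2: active resources = [1, 6, 5], total = 12
  t=3: active resources = [1, 6, 5], total = 12
  t=4: active resources = [1, 6, 5], total = 12
  t=5: active resources = [6, 5], total = 11
  t=6: active resources = [5], total = 5
  t=7: active resources = [5], total = 5
  t=8: active resources = [5], total = 5
  t=9: active resources = [5], total = 5
Peak resource demand = 12

12


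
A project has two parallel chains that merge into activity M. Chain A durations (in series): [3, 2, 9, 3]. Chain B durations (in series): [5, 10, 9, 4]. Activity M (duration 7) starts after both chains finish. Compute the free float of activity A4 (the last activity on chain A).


ES(A4) = sum of predecessors on chain A = 14
EF(A4) = ES + duration = 14 + 3 = 17
Successor of A4 is M. ES(M) = max(sum(A), sum(B)) = max(17, 28) = 28
Free float = ES(successor) - EF(current) = 28 - 17 = 11

11


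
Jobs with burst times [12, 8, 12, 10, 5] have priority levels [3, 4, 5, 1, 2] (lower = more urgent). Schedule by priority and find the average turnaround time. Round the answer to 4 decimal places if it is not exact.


Sort by priority (ascending = highest first):
Order: [(1, 10), (2, 5), (3, 12), (4, 8), (5, 12)]
Completion times:
  Priority 1, burst=10, C=10
  Priority 2, burst=5, C=15
  Priority 3, burst=12, C=27
  Priority 4, burst=8, C=35
  Priority 5, burst=12, C=47
Average turnaround = 134/5 = 26.8

26.8


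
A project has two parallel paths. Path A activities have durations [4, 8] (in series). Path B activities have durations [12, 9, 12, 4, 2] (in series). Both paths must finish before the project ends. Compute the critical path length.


Path A total = 4 + 8 = 12
Path B total = 12 + 9 + 12 + 4 + 2 = 39
Critical path = longest path = max(12, 39) = 39

39


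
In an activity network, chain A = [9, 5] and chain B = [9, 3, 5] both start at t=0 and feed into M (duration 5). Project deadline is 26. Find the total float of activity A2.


Forward pass: ES(A2) = sum of predecessors on chain A = 9
EF = ES + duration = 9 + 5 = 14
Backward pass: LF(M) = deadline = 26; LS(M) = 26 - 5 = 21
LF(A2) = LS(M) - sum(successors on chain A) = 21 - 0 = 21
LS = LF - duration = 21 - 5 = 16
Total float = LS - ES = 16 - 9 = 7

7


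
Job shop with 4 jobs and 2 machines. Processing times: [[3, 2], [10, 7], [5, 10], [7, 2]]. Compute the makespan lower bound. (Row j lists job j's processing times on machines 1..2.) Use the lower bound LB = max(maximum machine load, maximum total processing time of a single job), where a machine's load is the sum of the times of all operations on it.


Machine loads:
  Machine 1: 3 + 10 + 5 + 7 = 25
  Machine 2: 2 + 7 + 10 + 2 = 21
Max machine load = 25
Job totals:
  Job 1: 5
  Job 2: 17
  Job 3: 15
  Job 4: 9
Max job total = 17
Lower bound = max(25, 17) = 25

25


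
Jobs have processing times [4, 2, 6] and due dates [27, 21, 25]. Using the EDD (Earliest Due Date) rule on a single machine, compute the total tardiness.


Sort by due date (EDD order): [(2, 21), (6, 25), (4, 27)]
Compute completion times and tardiness:
  Job 1: p=2, d=21, C=2, tardiness=max(0,2-21)=0
  Job 2: p=6, d=25, C=8, tardiness=max(0,8-25)=0
  Job 3: p=4, d=27, C=12, tardiness=max(0,12-27)=0
Total tardiness = 0

0


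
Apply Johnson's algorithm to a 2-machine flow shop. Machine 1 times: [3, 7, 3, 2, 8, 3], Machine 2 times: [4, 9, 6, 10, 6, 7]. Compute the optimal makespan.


Apply Johnson's rule:
  Group 1 (a <= b): [(4, 2, 10), (1, 3, 4), (3, 3, 6), (6, 3, 7), (2, 7, 9)]
  Group 2 (a > b): [(5, 8, 6)]
Optimal job order: [4, 1, 3, 6, 2, 5]
Schedule:
  Job 4: M1 done at 2, M2 done at 12
  Job 1: M1 done at 5, M2 done at 16
  Job 3: M1 done at 8, M2 done at 22
  Job 6: M1 done at 11, M2 done at 29
  Job 2: M1 done at 18, M2 done at 38
  Job 5: M1 done at 26, M2 done at 44
Makespan = 44

44


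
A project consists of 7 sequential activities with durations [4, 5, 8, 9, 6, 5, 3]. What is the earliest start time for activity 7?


Activity 7 starts after activities 1 through 6 complete.
Predecessor durations: [4, 5, 8, 9, 6, 5]
ES = 4 + 5 + 8 + 9 + 6 + 5 = 37

37


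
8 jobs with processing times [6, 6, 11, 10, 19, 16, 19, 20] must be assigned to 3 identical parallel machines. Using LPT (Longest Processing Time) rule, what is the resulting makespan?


Sort jobs in decreasing order (LPT): [20, 19, 19, 16, 11, 10, 6, 6]
Assign each job to the least loaded machine:
  Machine 1: jobs [20, 10, 6], load = 36
  Machine 2: jobs [19, 16], load = 35
  Machine 3: jobs [19, 11, 6], load = 36
Makespan = max load = 36

36


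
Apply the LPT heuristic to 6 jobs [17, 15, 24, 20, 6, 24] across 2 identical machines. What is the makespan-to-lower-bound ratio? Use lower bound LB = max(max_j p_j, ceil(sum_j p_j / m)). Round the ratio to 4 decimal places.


LPT order: [24, 24, 20, 17, 15, 6]
Machine loads after assignment: [50, 56]
LPT makespan = 56
Lower bound = max(max_job, ceil(total/2)) = max(24, 53) = 53
Ratio = 56 / 53 = 1.0566

1.0566


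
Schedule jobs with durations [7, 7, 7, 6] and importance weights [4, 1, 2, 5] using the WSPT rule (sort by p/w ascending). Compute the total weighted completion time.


Compute p/w ratios and sort ascending (WSPT): [(6, 5), (7, 4), (7, 2), (7, 1)]
Compute weighted completion times:
  Job (p=6,w=5): C=6, w*C=5*6=30
  Job (p=7,w=4): C=13, w*C=4*13=52
  Job (p=7,w=2): C=20, w*C=2*20=40
  Job (p=7,w=1): C=27, w*C=1*27=27
Total weighted completion time = 149

149


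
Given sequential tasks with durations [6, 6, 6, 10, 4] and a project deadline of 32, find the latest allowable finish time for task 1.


LF(activity 1) = deadline - sum of successor durations
Successors: activities 2 through 5 with durations [6, 6, 10, 4]
Sum of successor durations = 26
LF = 32 - 26 = 6

6


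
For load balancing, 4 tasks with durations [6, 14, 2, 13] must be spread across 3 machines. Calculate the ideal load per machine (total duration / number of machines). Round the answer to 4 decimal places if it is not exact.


Total processing time = 6 + 14 + 2 + 13 = 35
Number of machines = 3
Ideal balanced load = 35 / 3 = 11.6667

11.6667


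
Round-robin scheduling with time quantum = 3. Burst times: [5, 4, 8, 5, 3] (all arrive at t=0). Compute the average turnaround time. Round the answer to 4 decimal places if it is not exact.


Time quantum = 3
Execution trace:
  J1 runs 3 units, time = 3
  J2 runs 3 units, time = 6
  J3 runs 3 units, time = 9
  J4 runs 3 units, time = 12
  J5 runs 3 units, time = 15
  J1 runs 2 units, time = 17
  J2 runs 1 units, time = 18
  J3 runs 3 units, time = 21
  J4 runs 2 units, time = 23
  J3 runs 2 units, time = 25
Finish times: [17, 18, 25, 23, 15]
Average turnaround = 98/5 = 19.6

19.6


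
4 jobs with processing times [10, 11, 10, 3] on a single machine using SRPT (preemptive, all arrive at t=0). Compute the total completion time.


Since all jobs arrive at t=0, SRPT equals SPT ordering.
SPT order: [3, 10, 10, 11]
Completion times:
  Job 1: p=3, C=3
  Job 2: p=10, C=13
  Job 3: p=10, C=23
  Job 4: p=11, C=34
Total completion time = 3 + 13 + 23 + 34 = 73

73


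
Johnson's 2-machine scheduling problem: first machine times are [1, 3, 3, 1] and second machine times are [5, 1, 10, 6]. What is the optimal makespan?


Apply Johnson's rule:
  Group 1 (a <= b): [(1, 1, 5), (4, 1, 6), (3, 3, 10)]
  Group 2 (a > b): [(2, 3, 1)]
Optimal job order: [1, 4, 3, 2]
Schedule:
  Job 1: M1 done at 1, M2 done at 6
  Job 4: M1 done at 2, M2 done at 12
  Job 3: M1 done at 5, M2 done at 22
  Job 2: M1 done at 8, M2 done at 23
Makespan = 23

23


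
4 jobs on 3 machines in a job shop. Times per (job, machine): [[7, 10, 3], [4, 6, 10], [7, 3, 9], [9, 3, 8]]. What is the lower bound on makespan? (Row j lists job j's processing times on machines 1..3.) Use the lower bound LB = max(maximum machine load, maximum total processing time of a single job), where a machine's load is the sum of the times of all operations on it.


Machine loads:
  Machine 1: 7 + 4 + 7 + 9 = 27
  Machine 2: 10 + 6 + 3 + 3 = 22
  Machine 3: 3 + 10 + 9 + 8 = 30
Max machine load = 30
Job totals:
  Job 1: 20
  Job 2: 20
  Job 3: 19
  Job 4: 20
Max job total = 20
Lower bound = max(30, 20) = 30

30


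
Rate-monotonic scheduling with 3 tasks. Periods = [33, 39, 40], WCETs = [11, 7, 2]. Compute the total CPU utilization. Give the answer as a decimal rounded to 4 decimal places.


Compute individual utilizations (exact fractions):
  Task 1: C/T = 11/33 = 1/3 (approx. 0.3333)
  Task 2: C/T = 7/39 (approx. 0.1795)
  Task 3: C/T = 2/40 = 1/20 (approx. 0.05)
Total utilization U = 1/3 + 7/39 + 1/20 = 439/780
Rounded to 4 decimal places: U = 0.5628
RM (Liu & Layland) bound for 3 tasks = 0.779763; compare with U = 439/780 (approx. 0.562821)
U <= bound, so schedulable by RM sufficient condition.

0.5628


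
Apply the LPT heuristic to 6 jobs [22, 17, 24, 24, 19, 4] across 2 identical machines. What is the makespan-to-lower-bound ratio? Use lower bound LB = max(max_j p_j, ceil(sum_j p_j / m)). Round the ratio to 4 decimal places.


LPT order: [24, 24, 22, 19, 17, 4]
Machine loads after assignment: [50, 60]
LPT makespan = 60
Lower bound = max(max_job, ceil(total/2)) = max(24, 55) = 55
Ratio = 60 / 55 = 1.0909

1.0909


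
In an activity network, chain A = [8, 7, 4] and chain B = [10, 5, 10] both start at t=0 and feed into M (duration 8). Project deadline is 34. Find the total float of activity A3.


Forward pass: ES(A3) = sum of predecessors on chain A = 15
EF = ES + duration = 15 + 4 = 19
Backward pass: LF(M) = deadline = 34; LS(M) = 34 - 8 = 26
LF(A3) = LS(M) - sum(successors on chain A) = 26 - 0 = 26
LS = LF - duration = 26 - 4 = 22
Total float = LS - ES = 22 - 15 = 7

7


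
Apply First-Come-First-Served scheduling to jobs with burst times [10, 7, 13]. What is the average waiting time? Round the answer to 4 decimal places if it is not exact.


FCFS order (as given): [10, 7, 13]
Waiting times:
  Job 1: wait = 0
  Job 2: wait = 10
  Job 3: wait = 17
Sum of waiting times = 27
Average waiting time = 27/3 = 9.0

9.0


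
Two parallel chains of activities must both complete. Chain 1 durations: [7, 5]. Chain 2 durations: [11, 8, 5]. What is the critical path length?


Path A total = 7 + 5 = 12
Path B total = 11 + 8 + 5 = 24
Critical path = longest path = max(12, 24) = 24

24


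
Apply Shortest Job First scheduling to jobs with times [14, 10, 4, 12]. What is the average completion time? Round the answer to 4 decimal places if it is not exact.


SJF order (ascending): [4, 10, 12, 14]
Completion times:
  Job 1: burst=4, C=4
  Job 2: burst=10, C=14
  Job 3: burst=12, C=26
  Job 4: burst=14, C=40
Average completion = 84/4 = 21.0

21.0


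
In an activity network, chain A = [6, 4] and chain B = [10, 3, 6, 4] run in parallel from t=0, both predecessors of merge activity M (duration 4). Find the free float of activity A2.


ES(A2) = sum of predecessors on chain A = 6
EF(A2) = ES + duration = 6 + 4 = 10
Successor of A2 is M. ES(M) = max(sum(A), sum(B)) = max(10, 23) = 23
Free float = ES(successor) - EF(current) = 23 - 10 = 13

13


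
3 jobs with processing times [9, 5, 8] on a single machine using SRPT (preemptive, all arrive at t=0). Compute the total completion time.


Since all jobs arrive at t=0, SRPT equals SPT ordering.
SPT order: [5, 8, 9]
Completion times:
  Job 1: p=5, C=5
  Job 2: p=8, C=13
  Job 3: p=9, C=22
Total completion time = 5 + 13 + 22 = 40

40


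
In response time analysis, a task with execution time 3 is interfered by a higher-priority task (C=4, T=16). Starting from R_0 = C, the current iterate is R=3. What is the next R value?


R_next = C + ceil(R_prev / T_hp) * C_hp
ceil(3 / 16) = ceil(0.1875) = 1
Interference = 1 * 4 = 4
R_next = 3 + 4 = 7

7


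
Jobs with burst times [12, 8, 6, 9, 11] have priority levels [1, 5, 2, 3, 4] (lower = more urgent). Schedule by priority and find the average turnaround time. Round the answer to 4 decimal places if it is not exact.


Sort by priority (ascending = highest first):
Order: [(1, 12), (2, 6), (3, 9), (4, 11), (5, 8)]
Completion times:
  Priority 1, burst=12, C=12
  Priority 2, burst=6, C=18
  Priority 3, burst=9, C=27
  Priority 4, burst=11, C=38
  Priority 5, burst=8, C=46
Average turnaround = 141/5 = 28.2

28.2


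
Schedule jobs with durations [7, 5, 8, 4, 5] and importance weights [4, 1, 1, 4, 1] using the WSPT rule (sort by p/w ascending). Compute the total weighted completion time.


Compute p/w ratios and sort ascending (WSPT): [(4, 4), (7, 4), (5, 1), (5, 1), (8, 1)]
Compute weighted completion times:
  Job (p=4,w=4): C=4, w*C=4*4=16
  Job (p=7,w=4): C=11, w*C=4*11=44
  Job (p=5,w=1): C=16, w*C=1*16=16
  Job (p=5,w=1): C=21, w*C=1*21=21
  Job (p=8,w=1): C=29, w*C=1*29=29
Total weighted completion time = 126

126


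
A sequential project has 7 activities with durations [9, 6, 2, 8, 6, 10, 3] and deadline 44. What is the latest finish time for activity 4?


LF(activity 4) = deadline - sum of successor durations
Successors: activities 5 through 7 with durations [6, 10, 3]
Sum of successor durations = 19
LF = 44 - 19 = 25

25


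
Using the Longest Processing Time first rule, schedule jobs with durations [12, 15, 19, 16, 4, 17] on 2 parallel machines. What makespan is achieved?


Sort jobs in decreasing order (LPT): [19, 17, 16, 15, 12, 4]
Assign each job to the least loaded machine:
  Machine 1: jobs [19, 15, 4], load = 38
  Machine 2: jobs [17, 16, 12], load = 45
Makespan = max load = 45

45


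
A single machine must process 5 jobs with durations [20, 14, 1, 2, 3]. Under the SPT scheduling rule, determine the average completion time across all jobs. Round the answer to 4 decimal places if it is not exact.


Sort jobs by processing time (SPT order): [1, 2, 3, 14, 20]
Compute completion times sequentially:
  Job 1: processing = 1, completes at 1
  Job 2: processing = 2, completes at 3
  Job 3: processing = 3, completes at 6
  Job 4: processing = 14, completes at 20
  Job 5: processing = 20, completes at 40
Sum of completion times = 70
Average completion time = 70/5 = 14.0

14.0


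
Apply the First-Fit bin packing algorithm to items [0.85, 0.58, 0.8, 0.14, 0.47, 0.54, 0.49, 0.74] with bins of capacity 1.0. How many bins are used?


Place items sequentially using First-Fit:
  Item 0.85 -> new Bin 1
  Item 0.58 -> new Bin 2
  Item 0.8 -> new Bin 3
  Item 0.14 -> Bin 1 (now 0.99)
  Item 0.47 -> new Bin 4
  Item 0.54 -> new Bin 5
  Item 0.49 -> Bin 4 (now 0.96)
  Item 0.74 -> new Bin 6
Total bins used = 6

6


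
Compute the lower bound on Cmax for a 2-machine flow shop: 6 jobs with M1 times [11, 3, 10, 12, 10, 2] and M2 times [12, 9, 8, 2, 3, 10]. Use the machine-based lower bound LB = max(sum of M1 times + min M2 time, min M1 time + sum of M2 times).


LB1 = sum(M1 times) + min(M2 times) = 48 + 2 = 50
LB2 = min(M1 times) + sum(M2 times) = 2 + 44 = 46
Lower bound = max(LB1, LB2) = max(50, 46) = 50

50


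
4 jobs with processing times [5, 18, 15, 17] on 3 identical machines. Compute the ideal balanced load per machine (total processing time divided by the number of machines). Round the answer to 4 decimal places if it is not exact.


Total processing time = 5 + 18 + 15 + 17 = 55
Number of machines = 3
Ideal balanced load = 55 / 3 = 18.3333

18.3333


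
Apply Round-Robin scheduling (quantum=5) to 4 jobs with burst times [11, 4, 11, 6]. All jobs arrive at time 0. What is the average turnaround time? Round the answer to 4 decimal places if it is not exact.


Time quantum = 5
Execution trace:
  J1 runs 5 units, time = 5
  J2 runs 4 units, time = 9
  J3 runs 5 units, time = 14
  J4 runs 5 units, time = 19
  J1 runs 5 units, time = 24
  J3 runs 5 units, time = 29
  J4 runs 1 units, time = 30
  J1 runs 1 units, time = 31
  J3 runs 1 units, time = 32
Finish times: [31, 9, 32, 30]
Average turnaround = 102/4 = 25.5

25.5


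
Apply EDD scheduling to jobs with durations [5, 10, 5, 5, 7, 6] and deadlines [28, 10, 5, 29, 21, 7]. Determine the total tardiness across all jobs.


Sort by due date (EDD order): [(5, 5), (6, 7), (10, 10), (7, 21), (5, 28), (5, 29)]
Compute completion times and tardiness:
  Job 1: p=5, d=5, C=5, tardiness=max(0,5-5)=0
  Job 2: p=6, d=7, C=11, tardiness=max(0,11-7)=4
  Job 3: p=10, d=10, C=21, tardiness=max(0,21-10)=11
  Job 4: p=7, d=21, C=28, tardiness=max(0,28-21)=7
  Job 5: p=5, d=28, C=33, tardiness=max(0,33-28)=5
  Job 6: p=5, d=29, C=38, tardiness=max(0,38-29)=9
Total tardiness = 36

36


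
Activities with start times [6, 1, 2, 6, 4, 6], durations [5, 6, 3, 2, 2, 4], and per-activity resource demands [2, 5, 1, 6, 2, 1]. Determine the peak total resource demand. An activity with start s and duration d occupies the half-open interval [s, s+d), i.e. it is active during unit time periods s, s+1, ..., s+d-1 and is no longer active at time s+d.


Each activity i is active on [start_i, start_i + duration_i).
Compute total resource usage per time slot:
  t=0: active resources = [], total = 0
  t=1: active resources = [5], total = 5
  t=2: active resources = [5, 1], total = 6
  t=3: active resources = [5, 1], total = 6
  t=4: active resources = [5, 1, 2], total = 8
  t=5: active resources = [5, 2], total = 7
  t=6: active resources = [2, 5, 6, 1], total = 14
  t=7: active resources = [2, 6, 1], total = 9
  t=8: active resources = [2, 1], total = 3
  t=9: active resources = [2, 1], total = 3
  t=10: active resources = [2], total = 2
Peak resource demand = 14

14


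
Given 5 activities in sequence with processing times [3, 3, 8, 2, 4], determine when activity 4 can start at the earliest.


Activity 4 starts after activities 1 through 3 complete.
Predecessor durations: [3, 3, 8]
ES = 3 + 3 + 8 = 14

14


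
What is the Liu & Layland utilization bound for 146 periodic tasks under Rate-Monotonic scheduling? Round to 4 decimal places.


Compute 2^(1/146) = 1.0047588711
Subtract 1: 1.0047588711 - 1 = 0.0047588711
Multiply by n: 146 * 0.0047588711 = 0.6947951806
Round to 4 dp: 0.6948

0.6948


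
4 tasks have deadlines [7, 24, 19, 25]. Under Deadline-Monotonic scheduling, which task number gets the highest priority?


Sort tasks by relative deadline (ascending):
  Task 1: deadline = 7
  Task 3: deadline = 19
  Task 2: deadline = 24
  Task 4: deadline = 25
Priority order (highest first): [1, 3, 2, 4]
Highest priority task = 1

1


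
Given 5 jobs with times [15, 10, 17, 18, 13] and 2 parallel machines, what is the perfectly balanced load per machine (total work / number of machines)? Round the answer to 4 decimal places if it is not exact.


Total processing time = 15 + 10 + 17 + 18 + 13 = 73
Number of machines = 2
Ideal balanced load = 73 / 2 = 36.5

36.5


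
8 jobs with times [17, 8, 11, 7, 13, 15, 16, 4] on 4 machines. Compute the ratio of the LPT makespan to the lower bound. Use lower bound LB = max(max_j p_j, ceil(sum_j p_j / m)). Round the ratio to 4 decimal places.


LPT order: [17, 16, 15, 13, 11, 8, 7, 4]
Machine loads after assignment: [21, 23, 23, 24]
LPT makespan = 24
Lower bound = max(max_job, ceil(total/4)) = max(17, 23) = 23
Ratio = 24 / 23 = 1.0435

1.0435


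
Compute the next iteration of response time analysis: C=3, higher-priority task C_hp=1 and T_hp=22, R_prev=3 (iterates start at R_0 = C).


R_next = C + ceil(R_prev / T_hp) * C_hp
ceil(3 / 22) = ceil(0.1364) = 1
Interference = 1 * 1 = 1
R_next = 3 + 1 = 4

4


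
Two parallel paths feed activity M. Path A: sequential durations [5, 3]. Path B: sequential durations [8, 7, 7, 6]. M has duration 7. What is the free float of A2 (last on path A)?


ES(A2) = sum of predecessors on chain A = 5
EF(A2) = ES + duration = 5 + 3 = 8
Successor of A2 is M. ES(M) = max(sum(A), sum(B)) = max(8, 28) = 28
Free float = ES(successor) - EF(current) = 28 - 8 = 20

20


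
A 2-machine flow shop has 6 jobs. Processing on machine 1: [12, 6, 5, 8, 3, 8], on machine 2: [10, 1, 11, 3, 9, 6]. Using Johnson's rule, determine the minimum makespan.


Apply Johnson's rule:
  Group 1 (a <= b): [(5, 3, 9), (3, 5, 11)]
  Group 2 (a > b): [(1, 12, 10), (6, 8, 6), (4, 8, 3), (2, 6, 1)]
Optimal job order: [5, 3, 1, 6, 4, 2]
Schedule:
  Job 5: M1 done at 3, M2 done at 12
  Job 3: M1 done at 8, M2 done at 23
  Job 1: M1 done at 20, M2 done at 33
  Job 6: M1 done at 28, M2 done at 39
  Job 4: M1 done at 36, M2 done at 42
  Job 2: M1 done at 42, M2 done at 43
Makespan = 43

43


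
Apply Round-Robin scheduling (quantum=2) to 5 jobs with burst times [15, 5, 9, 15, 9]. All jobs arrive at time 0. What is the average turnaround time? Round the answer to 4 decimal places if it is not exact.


Time quantum = 2
Execution trace:
  J1 runs 2 units, time = 2
  J2 runs 2 units, time = 4
  J3 runs 2 units, time = 6
  J4 runs 2 units, time = 8
  J5 runs 2 units, time = 10
  J1 runs 2 units, time = 12
  J2 runs 2 units, time = 14
  J3 runs 2 units, time = 16
  J4 runs 2 units, time = 18
  J5 runs 2 units, time = 20
  J1 runs 2 units, time = 22
  J2 runs 1 units, time = 23
  J3 runs 2 units, time = 25
  J4 runs 2 units, time = 27
  J5 runs 2 units, time = 29
  J1 runs 2 units, time = 31
  J3 runs 2 units, time = 33
  J4 runs 2 units, time = 35
  J5 runs 2 units, time = 37
  J1 runs 2 units, time = 39
  J3 runs 1 units, time = 40
  J4 runs 2 units, time = 42
  J5 runs 1 units, time = 43
  J1 runs 2 units, time = 45
  J4 runs 2 units, time = 47
  J1 runs 2 units, time = 49
  J4 runs 2 units, time = 51
  J1 runs 1 units, time = 52
  J4 runs 1 units, time = 53
Finish times: [52, 23, 40, 53, 43]
Average turnaround = 211/5 = 42.2

42.2


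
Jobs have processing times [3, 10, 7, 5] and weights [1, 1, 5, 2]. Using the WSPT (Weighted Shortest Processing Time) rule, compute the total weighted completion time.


Compute p/w ratios and sort ascending (WSPT): [(7, 5), (5, 2), (3, 1), (10, 1)]
Compute weighted completion times:
  Job (p=7,w=5): C=7, w*C=5*7=35
  Job (p=5,w=2): C=12, w*C=2*12=24
  Job (p=3,w=1): C=15, w*C=1*15=15
  Job (p=10,w=1): C=25, w*C=1*25=25
Total weighted completion time = 99

99


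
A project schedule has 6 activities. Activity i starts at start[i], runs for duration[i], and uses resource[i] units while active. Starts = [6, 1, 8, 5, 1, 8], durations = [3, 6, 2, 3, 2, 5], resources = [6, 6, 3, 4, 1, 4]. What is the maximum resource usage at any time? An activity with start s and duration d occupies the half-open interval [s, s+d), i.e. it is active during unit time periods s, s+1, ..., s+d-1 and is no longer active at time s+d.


Each activity i is active on [start_i, start_i + duration_i).
Compute total resource usage per time slot:
  t=0: active resources = [], total = 0
  t=1: active resources = [6, 1], total = 7
  t=2: active resources = [6, 1], total = 7
  t=3: active resources = [6], total = 6
  t=4: active resources = [6], total = 6
  t=5: active resources = [6, 4], total = 10
  t=6: active resources = [6, 6, 4], total = 16
  t=7: active resources = [6, 4], total = 10
  t=8: active resources = [6, 3, 4], total = 13
  t=9: active resources = [3, 4], total = 7
  t=10: active resources = [4], total = 4
  t=11: active resources = [4], total = 4
  t=12: active resources = [4], total = 4
Peak resource demand = 16

16


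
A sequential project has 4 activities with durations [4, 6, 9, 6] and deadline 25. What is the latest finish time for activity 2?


LF(activity 2) = deadline - sum of successor durations
Successors: activities 3 through 4 with durations [9, 6]
Sum of successor durations = 15
LF = 25 - 15 = 10

10


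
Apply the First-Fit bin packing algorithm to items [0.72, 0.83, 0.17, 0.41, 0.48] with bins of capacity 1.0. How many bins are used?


Place items sequentially using First-Fit:
  Item 0.72 -> new Bin 1
  Item 0.83 -> new Bin 2
  Item 0.17 -> Bin 1 (now 0.89)
  Item 0.41 -> new Bin 3
  Item 0.48 -> Bin 3 (now 0.89)
Total bins used = 3

3


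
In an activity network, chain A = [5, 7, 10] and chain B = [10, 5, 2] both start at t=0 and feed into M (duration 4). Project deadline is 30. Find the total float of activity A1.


Forward pass: ES(A1) = sum of predecessors on chain A = 0
EF = ES + duration = 0 + 5 = 5
Backward pass: LF(M) = deadline = 30; LS(M) = 30 - 4 = 26
LF(A1) = LS(M) - sum(successors on chain A) = 26 - 17 = 9
LS = LF - duration = 9 - 5 = 4
Total float = LS - ES = 4 - 0 = 4

4


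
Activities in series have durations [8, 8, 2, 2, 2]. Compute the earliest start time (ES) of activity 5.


Activity 5 starts after activities 1 through 4 complete.
Predecessor durations: [8, 8, 2, 2]
ES = 8 + 8 + 2 + 2 = 20

20


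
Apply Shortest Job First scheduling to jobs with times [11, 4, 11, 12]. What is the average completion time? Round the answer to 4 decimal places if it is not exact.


SJF order (ascending): [4, 11, 11, 12]
Completion times:
  Job 1: burst=4, C=4
  Job 2: burst=11, C=15
  Job 3: burst=11, C=26
  Job 4: burst=12, C=38
Average completion = 83/4 = 20.75

20.75


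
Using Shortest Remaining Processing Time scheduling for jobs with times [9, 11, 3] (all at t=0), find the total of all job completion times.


Since all jobs arrive at t=0, SRPT equals SPT ordering.
SPT order: [3, 9, 11]
Completion times:
  Job 1: p=3, C=3
  Job 2: p=9, C=12
  Job 3: p=11, C=23
Total completion time = 3 + 12 + 23 = 38

38


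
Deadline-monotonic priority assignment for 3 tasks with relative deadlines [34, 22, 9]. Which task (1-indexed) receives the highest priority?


Sort tasks by relative deadline (ascending):
  Task 3: deadline = 9
  Task 2: deadline = 22
  Task 1: deadline = 34
Priority order (highest first): [3, 2, 1]
Highest priority task = 3

3


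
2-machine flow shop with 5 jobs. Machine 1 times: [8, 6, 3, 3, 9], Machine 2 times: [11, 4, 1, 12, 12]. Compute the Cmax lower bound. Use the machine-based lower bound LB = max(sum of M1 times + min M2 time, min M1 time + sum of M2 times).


LB1 = sum(M1 times) + min(M2 times) = 29 + 1 = 30
LB2 = min(M1 times) + sum(M2 times) = 3 + 40 = 43
Lower bound = max(LB1, LB2) = max(30, 43) = 43

43


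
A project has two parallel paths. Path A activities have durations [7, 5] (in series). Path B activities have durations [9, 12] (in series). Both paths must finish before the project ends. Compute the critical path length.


Path A total = 7 + 5 = 12
Path B total = 9 + 12 = 21
Critical path = longest path = max(12, 21) = 21

21


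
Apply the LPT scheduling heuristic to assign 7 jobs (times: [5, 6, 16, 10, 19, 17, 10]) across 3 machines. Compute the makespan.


Sort jobs in decreasing order (LPT): [19, 17, 16, 10, 10, 6, 5]
Assign each job to the least loaded machine:
  Machine 1: jobs [19, 6, 5], load = 30
  Machine 2: jobs [17, 10], load = 27
  Machine 3: jobs [16, 10], load = 26
Makespan = max load = 30

30


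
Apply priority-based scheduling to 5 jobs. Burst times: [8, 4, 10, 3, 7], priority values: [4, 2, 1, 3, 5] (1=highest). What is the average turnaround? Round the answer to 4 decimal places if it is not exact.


Sort by priority (ascending = highest first):
Order: [(1, 10), (2, 4), (3, 3), (4, 8), (5, 7)]
Completion times:
  Priority 1, burst=10, C=10
  Priority 2, burst=4, C=14
  Priority 3, burst=3, C=17
  Priority 4, burst=8, C=25
  Priority 5, burst=7, C=32
Average turnaround = 98/5 = 19.6

19.6


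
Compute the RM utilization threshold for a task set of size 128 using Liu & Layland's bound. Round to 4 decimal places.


Compute 2^(1/128) = 1.0054299011
Subtract 1: 1.0054299011 - 1 = 0.0054299011
Multiply by n: 128 * 0.0054299011 = 0.6950273408
Round to 4 dp: 0.6950

0.6950


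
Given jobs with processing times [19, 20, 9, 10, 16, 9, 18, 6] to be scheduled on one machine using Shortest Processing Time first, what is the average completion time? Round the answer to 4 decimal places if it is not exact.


Sort jobs by processing time (SPT order): [6, 9, 9, 10, 16, 18, 19, 20]
Compute completion times sequentially:
  Job 1: processing = 6, completes at 6
  Job 2: processing = 9, completes at 15
  Job 3: processing = 9, completes at 24
  Job 4: processing = 10, completes at 34
  Job 5: processing = 16, completes at 50
  Job 6: processing = 18, completes at 68
  Job 7: processing = 19, completes at 87
  Job 8: processing = 20, completes at 107
Sum of completion times = 391
Average completion time = 391/8 = 48.875

48.875


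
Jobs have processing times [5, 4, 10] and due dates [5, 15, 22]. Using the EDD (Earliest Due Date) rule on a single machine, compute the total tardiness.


Sort by due date (EDD order): [(5, 5), (4, 15), (10, 22)]
Compute completion times and tardiness:
  Job 1: p=5, d=5, C=5, tardiness=max(0,5-5)=0
  Job 2: p=4, d=15, C=9, tardiness=max(0,9-15)=0
  Job 3: p=10, d=22, C=19, tardiness=max(0,19-22)=0
Total tardiness = 0

0


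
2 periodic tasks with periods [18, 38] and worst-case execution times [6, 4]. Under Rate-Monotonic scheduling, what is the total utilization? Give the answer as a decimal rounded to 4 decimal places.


Compute individual utilizations (exact fractions):
  Task 1: C/T = 6/18 = 1/3 (approx. 0.3333)
  Task 2: C/T = 4/38 = 2/19 (approx. 0.1053)
Total utilization U = 1/3 + 2/19 = 25/57
Rounded to 4 decimal places: U = 0.4386
RM (Liu & Layland) bound for 2 tasks = 0.828427; compare with U = 25/57 (approx. 0.438596)
U <= bound, so schedulable by RM sufficient condition.

0.4386


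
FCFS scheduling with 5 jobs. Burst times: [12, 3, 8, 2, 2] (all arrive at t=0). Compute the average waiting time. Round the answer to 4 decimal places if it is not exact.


FCFS order (as given): [12, 3, 8, 2, 2]
Waiting times:
  Job 1: wait = 0
  Job 2: wait = 12
  Job 3: wait = 15
  Job 4: wait = 23
  Job 5: wait = 25
Sum of waiting times = 75
Average waiting time = 75/5 = 15.0

15.0
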